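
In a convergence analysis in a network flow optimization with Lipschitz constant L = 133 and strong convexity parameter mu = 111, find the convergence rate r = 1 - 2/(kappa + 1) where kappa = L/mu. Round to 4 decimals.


Step 1: Compute the condition number.
kappa = L/mu = 133/111 = 1.1982
Step 2: Compute the convergence rate.
r = 1 - 2/(kappa + 1) = 1 - 2*mu/(L + mu) = (L - mu)/(L + mu) = 22/244 = 0.0902


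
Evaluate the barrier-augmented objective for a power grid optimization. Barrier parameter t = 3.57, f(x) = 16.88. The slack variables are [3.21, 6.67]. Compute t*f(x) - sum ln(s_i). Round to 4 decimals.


Step 1: Compute log-barrier.
ln values: [1.1663, 1.8976]
phi = -(1.1663 + 1.8976) = -3.0639
Step 2: Compute augmented objective.
t*f(x) = 3.57*16.88 = 60.2616
Total = 60.2616 - 3.0639 = 57.1977


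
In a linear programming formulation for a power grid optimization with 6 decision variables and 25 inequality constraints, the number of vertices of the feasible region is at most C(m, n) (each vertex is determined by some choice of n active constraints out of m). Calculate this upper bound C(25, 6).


Each vertex corresponds to some choice of n active constraints out of m, so the number of vertices is at most C(m, n) = m! / (n!(m-n)!).
m = 25, n = 6
Numerator: 25 * 24 * 23 * 22 * 21 * 20
Denominator: 6! = 720
C(25, 6) = 177100


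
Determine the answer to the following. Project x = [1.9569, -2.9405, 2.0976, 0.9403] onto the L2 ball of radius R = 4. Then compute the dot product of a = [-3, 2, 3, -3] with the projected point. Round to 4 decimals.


Step 1: Compute ||x|| (intermediates to 6 decimals).
||x|| = sqrt(1.9569^2 + (-2.9405)^2 + 2.0976^2 + 0.9403^2) = 4.214272
Step 2: Project.
Since ||x|| > R, scale = R/||x|| = 4/4.214272 = 0.949156, proj(x) = scale * x
proj(x) = [1.857403, -2.790993, 1.99095, 0.892491]
Step 3: Dot product.
a^T * proj(x) = -3*1.857403 + 2*(-2.790993) + 3*1.99095 - 3*0.892491 = -7.8588


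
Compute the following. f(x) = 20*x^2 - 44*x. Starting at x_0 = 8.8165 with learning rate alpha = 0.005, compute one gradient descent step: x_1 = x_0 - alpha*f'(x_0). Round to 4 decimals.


We compute the gradient at x_0 and apply the update.
f'(x) = 40*x - 44
f'(8.8165) = 40*8.8165 - 44 = 308.66
x_1 = 8.8165 - 0.005*308.66 = 7.2732


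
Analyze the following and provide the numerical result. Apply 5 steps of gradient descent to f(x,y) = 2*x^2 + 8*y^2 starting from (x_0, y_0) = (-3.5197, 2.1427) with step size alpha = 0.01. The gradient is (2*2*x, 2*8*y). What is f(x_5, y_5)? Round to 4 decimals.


Gradient descent on f(x,y) = 2*x^2 + 8*y^2.
Starting point: (-3.5197, 2.1427), alpha = 0.01
Step 1: grad_x = 2*2*-3.5197 = -14.0788, grad_y = 2*8*2.1427 = 34.2832
  x_1 = -3.5197 - 0.01*-14.0788 = -3.3789
  y_1 = 2.1427 - 0.01*34.2832 = 1.7999
Step 2: grad_x = 2*2*-3.3789 = -13.5156, grad_y = 2*8*1.7999 = 28.7979
  x_2 = -3.3789 - 0.01*-13.5156 = -3.2438
  y_2 = 1.7999 - 0.01*28.7979 = 1.5119
Step 3: grad_x = 2*2*-3.2438 = -12.975, grad_y = 2*8*1.5119 = 24.1902
  x_3 = -3.2438 - 0.01*-12.975 = -3.114
  y_3 = 1.5119 - 0.01*24.1902 = 1.27
Step 4: grad_x = 2*2*-3.114 = -12.456, grad_y = 2*8*1.27 = 20.3198
  x_4 = -3.114 - 0.01*-12.456 = -2.9894
  y_4 = 1.27 - 0.01*20.3198 = 1.0668
Step 5: grad_x = 2*2*-2.9894 = -11.9578, grad_y = 2*8*1.0668 = 17.0686
  x_5 = -2.9894 - 0.01*-11.9578 = -2.8699
  y_5 = 1.0668 - 0.01*17.0686 = 0.8961
f(-2.8699, 0.8961) = 2*(-2.8699)^2 + 8*0.8961^2 = 22.8963


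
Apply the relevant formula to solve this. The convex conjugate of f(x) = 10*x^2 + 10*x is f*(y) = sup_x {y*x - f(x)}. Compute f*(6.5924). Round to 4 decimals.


f*(y) = sup_x {y*x - a*x^2 - b*x} = sup_x {(y-b)*x - a*x^2}
FOC: (y - b) - 2a*x = 0 => x* = (y - b)/(2a)
x* = (6.5924 - 10)/(2*10) = -0.1704
f*(6.5924) = (y-b)^2/(4a) = (6.5924 - 10)^2/(4*10)
= 11.6117/40 = 0.2903


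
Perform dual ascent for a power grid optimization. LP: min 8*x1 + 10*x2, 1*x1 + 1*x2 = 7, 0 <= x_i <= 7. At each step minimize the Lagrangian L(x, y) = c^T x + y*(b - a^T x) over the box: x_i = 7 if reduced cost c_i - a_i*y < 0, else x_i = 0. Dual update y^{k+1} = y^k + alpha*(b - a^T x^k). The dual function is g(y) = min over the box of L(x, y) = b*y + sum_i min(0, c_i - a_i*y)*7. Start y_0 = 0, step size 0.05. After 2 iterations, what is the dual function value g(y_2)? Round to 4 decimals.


Dual ascent for LP: min 8*x1 + 10*x2, 1*x1 + 1*x2 = 7, 0 <= x_i <= 7
Step 1: y^k = 0.0, reduced costs: (8.0, 10.0)
  x^k = (0.0, 0.0), subgradient = b - a^T x = 7.0
  y^{k+1} = 0.0 + 0.05*7.0 = 0.35
Step 2: y^k = 0.35, reduced costs: (7.65, 9.65)
  x^k = (0.0, 0.0), subgradient = b - a^T x = 7.0
  y^{k+1} = 0.35 + 0.05*7.0 = 0.7
Dual objective at y_2 = 0.7: reduced costs (7.3, 9.3), box minimizer x = (0.0, 0.0)
g(y_2) = b*y + (c1 - a1*y)*x1 + (c2 - a2*y)*x2 = 7*0.7 + 7.3*0.0 + 9.3*0.0 = 4.9 + 0.0 + 0.0 = 4.9


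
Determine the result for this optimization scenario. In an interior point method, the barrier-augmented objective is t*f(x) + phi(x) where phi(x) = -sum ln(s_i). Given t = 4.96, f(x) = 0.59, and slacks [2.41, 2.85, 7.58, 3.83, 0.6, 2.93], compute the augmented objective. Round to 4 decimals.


Step 1: Compute log-barrier.
ln values: [0.8796, 1.0473, 2.0255, 1.3429, -0.5108, 1.075]
phi = -(0.8796 + 1.0473 + 2.0255 + 1.3429 - 0.5108 + 1.075) = -5.8595
Step 2: Compute augmented objective.
t*f(x) = 4.96*0.59 = 2.9264
Total = 2.9264 - 5.8595 = -2.9331


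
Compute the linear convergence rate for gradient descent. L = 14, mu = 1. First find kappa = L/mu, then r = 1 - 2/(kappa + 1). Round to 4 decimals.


Step 1: Compute the condition number.
kappa = L/mu = 14/1 = 14.0
Step 2: Compute the convergence rate.
r = 1 - 2/(kappa + 1) = 1 - 2*mu/(L + mu) = (L - mu)/(L + mu) = 13/15 = 0.8667


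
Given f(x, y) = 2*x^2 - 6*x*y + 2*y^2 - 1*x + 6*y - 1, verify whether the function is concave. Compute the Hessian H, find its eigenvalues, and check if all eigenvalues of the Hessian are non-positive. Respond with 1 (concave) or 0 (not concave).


The Hessian of f(x,y) = 2*x^2 - 6*x*y + 2*y^2 - 1*x + 6*y - 1 is:
H = [[4, -6], [-6, 4]]
Trace = 4 + 4 = 8
Determinant = 4*4 - (-6)^2 = -20
Discriminant = (8)^2 - 4*-20 = 144.0
Eigenvalues: lambda_1 = -2.0, lambda_2 = 10.0
The function is not concave.

0


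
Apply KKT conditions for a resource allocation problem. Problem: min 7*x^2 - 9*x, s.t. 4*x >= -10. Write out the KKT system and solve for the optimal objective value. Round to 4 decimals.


Step 1: Try lambda = 0 (constraint inactive).
Stationarity: 2*7*x - 9 = 0
x* = 9/(2*7) = 9/14 = 0.6429 (rounded; the exact value 9/14 is used below)
Check constraint: 4*0.6429 = 2.5716 >= -10 -- satisfied.
Step 2: Compute optimal value.
f(x*) = 7*(9/14)^2 - 9*(9/14) = -2.8929


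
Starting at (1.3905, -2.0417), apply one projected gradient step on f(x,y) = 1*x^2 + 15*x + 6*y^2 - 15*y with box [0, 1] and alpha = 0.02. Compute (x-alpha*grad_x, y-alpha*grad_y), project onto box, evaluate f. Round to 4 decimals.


Step 1: Compute gradient at (1.3905, -2.0417).
grad_x = 2*1*1.3905 + 15 = 17.781
grad_y = 2*6*-2.0417 - 15 = -39.5004
Step 2: Gradient step.
x_raw = 1.3905 - 0.02*17.781 = 1.0349
y_raw = -2.0417 - 0.02*-39.5004 = -1.2517
Step 3: Project onto [0, 1].
x_proj = clip(1.0349) = 1.0
y_proj = clip(-1.2517) = 0.0
Step 4: Evaluate f.
f(1.0, 0.0) = 16.0


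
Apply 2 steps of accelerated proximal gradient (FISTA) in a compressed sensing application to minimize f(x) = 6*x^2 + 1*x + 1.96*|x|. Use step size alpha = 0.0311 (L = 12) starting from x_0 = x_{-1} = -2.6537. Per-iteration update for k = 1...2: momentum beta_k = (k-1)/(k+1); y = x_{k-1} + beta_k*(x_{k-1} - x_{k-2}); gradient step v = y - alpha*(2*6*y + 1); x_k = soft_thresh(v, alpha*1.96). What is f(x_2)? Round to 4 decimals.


FISTA on f(x) = 6*x^2 + 1*x + 1.96*|x|
L = 12, alpha = 0.0311
Iteration 1: beta = 0.0, y = -2.6537 + 0.0*(-2.6537 + 2.6537) = -2.6537
  grad(y) = -30.8444, v = y - alpha*grad = -1.6944
  prox(v) = soft_thresh(-1.6944, 0.061) = -1.6335
Iteration 2: beta = 0.3333, y = -1.6335 + 0.3333*(-1.6335 + 2.6537) = -1.2934
  grad(y) = -14.5209, v = y - alpha*grad = -0.8418
  prox(v) = soft_thresh(-0.8418, 0.061) = -0.7809
f(x_2) = 6*(-0.7809)^2 + 1*(-0.7809) + 1.96*|-0.7809| = 4.408


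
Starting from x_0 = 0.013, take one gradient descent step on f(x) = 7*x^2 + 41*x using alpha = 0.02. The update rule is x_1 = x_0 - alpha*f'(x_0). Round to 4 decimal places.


We compute the gradient at x_0 and apply the update.
f'(x) = 14*x + 41
f'(0.013) = 14*0.013 + 41 = 41.182
x_1 = 0.013 - 0.02*41.182 = -0.8106


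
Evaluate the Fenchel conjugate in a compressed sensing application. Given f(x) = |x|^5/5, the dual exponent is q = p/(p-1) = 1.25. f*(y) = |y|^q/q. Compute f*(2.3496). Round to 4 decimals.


The conjugate exponent q satisfies 1/p + 1/q = 1.
p = 5, so q = 5/(5 - 1) = 1.25
|y|^q = 2.3496^1.25 = 2.909
f*(2.3496) = 2.909 / 1.25 = 2.3272


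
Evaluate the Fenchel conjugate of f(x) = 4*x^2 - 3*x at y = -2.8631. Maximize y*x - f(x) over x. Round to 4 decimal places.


f*(y) = sup_x {y*x - a*x^2 - b*x} = sup_x {(y-b)*x - a*x^2}
FOC: (y - b) - 2a*x = 0 => x* = (y - b)/(2a)
x* = (-2.8631 + 3)/(2*4) = 0.0171
f*(-2.8631) = (y-b)^2/(4a) = (-2.8631 + 3)^2/(4*4)
= 0.0187/16 = 0.0012


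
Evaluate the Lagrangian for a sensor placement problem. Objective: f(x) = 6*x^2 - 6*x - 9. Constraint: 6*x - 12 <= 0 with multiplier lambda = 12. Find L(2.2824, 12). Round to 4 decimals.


Step 1: Evaluate f(x).
f(2.2824) = 6*2.2824^2 - 6*2.2824 - 9 = 8.5617
Step 2: Evaluate g(x).
g(2.2824) = 6*2.2824 - 12 = 1.6944
Step 3: Compute Lagrangian.
L = 8.5617 + 12*1.6944 = 28.8945


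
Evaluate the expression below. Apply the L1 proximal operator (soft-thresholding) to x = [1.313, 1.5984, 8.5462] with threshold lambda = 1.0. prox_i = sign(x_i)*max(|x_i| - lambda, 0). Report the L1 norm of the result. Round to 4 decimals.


Soft-thresholding with lambda = 1.0:
prox(1.313) = sign(1.313)*max(|1.313| - 1.0, 0) = 0.313
prox(1.5984) = sign(1.5984)*max(|1.5984| - 1.0, 0) = 0.5984
prox(8.5462) = sign(8.5462)*max(|8.5462| - 1.0, 0) = 7.5462
prox(x) = [0.313, 0.5984, 7.5462]
||prox(x)||_1 = 0.313 + 0.5984 + 7.5462 = 8.4576


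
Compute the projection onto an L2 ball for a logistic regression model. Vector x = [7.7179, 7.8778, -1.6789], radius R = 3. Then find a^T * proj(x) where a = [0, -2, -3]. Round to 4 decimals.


Step 1: Compute ||x|| (intermediates to 6 decimals).
||x|| = sqrt(7.7179^2 + 7.8778^2 + (-1.6789)^2) = 11.155466
Step 2: Project.
Since ||x|| > R, scale = R/||x|| = 3/11.155466 = 0.268926, proj(x) = scale * x
proj(x) = [2.075544, 2.118545, -0.4515]
Step 3: Dot product.
a^T * proj(x) = 0*2.075544 - 2*2.118545 - 3*(-0.4515) = -2.8826


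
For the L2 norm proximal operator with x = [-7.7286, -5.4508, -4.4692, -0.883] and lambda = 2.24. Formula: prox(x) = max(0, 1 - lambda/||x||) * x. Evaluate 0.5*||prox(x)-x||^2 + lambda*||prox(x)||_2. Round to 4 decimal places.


Step 1: Compute ||x||.
||x|| = 10.4974
Step 2: Compute scaling factor.
scale = max(0, 1 - 2.24/10.4974) = 0.7866
Step 3: prox(x) = [-6.0794, -4.2877, -3.5155, -0.6946]
||prox(x)|| = 8.2574
Step 4: Proximal objective.
0.5*||prox-x||^2 = 2.5088
lambda*||prox|| = 18.4966
Total = 21.0054


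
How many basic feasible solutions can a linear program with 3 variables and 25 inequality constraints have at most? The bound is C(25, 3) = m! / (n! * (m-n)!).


Each vertex corresponds to some choice of n active constraints out of m, so the number of vertices is at most C(m, n) = m! / (n!(m-n)!).
m = 25, n = 3
Numerator: 25 * 24 * 23
Denominator: 3! = 6
C(25, 3) = 2300


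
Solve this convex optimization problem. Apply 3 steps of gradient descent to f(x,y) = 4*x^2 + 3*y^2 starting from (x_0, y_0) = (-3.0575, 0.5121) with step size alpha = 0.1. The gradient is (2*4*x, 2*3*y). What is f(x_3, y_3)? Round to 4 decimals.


Gradient descent on f(x,y) = 4*x^2 + 3*y^2.
Starting point: (-3.0575, 0.5121), alpha = 0.1
Step 1: grad_x = 2*4*-3.0575 = -24.46, grad_y = 2*3*0.5121 = 3.0726
  x_1 = -3.0575 - 0.1*-24.46 = -0.6115
  y_1 = 0.5121 - 0.1*3.0726 = 0.2048
Step 2: grad_x = 2*4*-0.6115 = -4.892, grad_y = 2*3*0.2048 = 1.229
  x_2 = -0.6115 - 0.1*-4.892 = -0.1223
  y_2 = 0.2048 - 0.1*1.229 = 0.0819
Step 3: grad_x = 2*4*-0.1223 = -0.9784, grad_y = 2*3*0.0819 = 0.4916
  x_3 = -0.1223 - 0.1*-0.9784 = -0.0245
  y_3 = 0.0819 - 0.1*0.4916 = 0.0328
f(-0.0245, 0.0328) = 4*(-0.0245)^2 + 3*0.0328^2 = 0.0056


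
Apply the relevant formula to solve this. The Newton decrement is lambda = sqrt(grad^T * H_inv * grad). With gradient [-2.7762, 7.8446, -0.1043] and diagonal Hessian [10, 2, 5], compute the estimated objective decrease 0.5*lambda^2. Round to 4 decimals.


Step 1: H is diagonal, so H^(-1) * g = [-0.2776, 3.9223, -0.0209].
Step 2: g^T H^(-1) g = sum_i g_i^2 / H_ii
  = (-2.7762)^2/10 + (7.8446)^2/2 + (-0.1043)^2/5
  = 0.7707 + 30.7689 + 0.0022 = 31.5418
Step 3: Objective decrease = 0.5 * g^T H^(-1) g = 15.7709


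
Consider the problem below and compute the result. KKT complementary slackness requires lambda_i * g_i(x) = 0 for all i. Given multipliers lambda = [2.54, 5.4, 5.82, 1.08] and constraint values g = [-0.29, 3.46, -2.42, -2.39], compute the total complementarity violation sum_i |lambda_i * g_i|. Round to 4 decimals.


KKT complementary slackness check:
lambda_1 * g_1 = 2.54 * -0.29 = -0.7366
lambda_2 * g_2 = 5.4 * 3.46 = 18.684
lambda_3 * g_3 = 5.82 * -2.42 = -14.0844
lambda_4 * g_4 = 1.08 * -2.39 = -2.5812
Total violation = 0.7366 + 18.684 + 14.0844 + 2.5812 = 36.0862


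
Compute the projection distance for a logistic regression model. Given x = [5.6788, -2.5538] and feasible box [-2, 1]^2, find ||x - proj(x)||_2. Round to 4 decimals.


Project each component onto [-2, 1].
clip(5.6788) = 1.0, clip(-2.5538) = -2.0
Projection = [1.0, -2.0]
Squared diffs: [21.8912, 0.3067]
Distance = sqrt(22.1979) = 4.7115


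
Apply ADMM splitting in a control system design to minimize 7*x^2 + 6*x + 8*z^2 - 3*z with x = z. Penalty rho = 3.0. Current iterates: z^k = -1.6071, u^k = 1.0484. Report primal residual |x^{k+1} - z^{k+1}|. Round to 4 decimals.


ADMM iteration with rho = 3.0, z^k = -1.6071, u^k = 1.0484
Step 1: x-update.
Minimize 7*x^2 + 6*x + (3.0/2)*(x + 1.6071 + 1.0484)^2
FOC: (2*7 + 3.0)*x = -6 + 3.0*(-1.6071 - 1.0484)
x^{k+1} = -0.8216
Step 2: z-update.
Minimize 8*z^2 - 3*z + (3.0/2)*(-0.8216 - z + 1.0484)^2
FOC: (2*8 + 3.0)*z = 3 + 3.0*(-0.8216 + 1.0484)
z^{k+1} = 0.1937
Step 3: u-update.
u^{k+1} = 1.0484 - 0.8216 - 0.1937 = 0.0331
Step 4: Primal residual = |-0.8216 - 0.1937| = 1.0153


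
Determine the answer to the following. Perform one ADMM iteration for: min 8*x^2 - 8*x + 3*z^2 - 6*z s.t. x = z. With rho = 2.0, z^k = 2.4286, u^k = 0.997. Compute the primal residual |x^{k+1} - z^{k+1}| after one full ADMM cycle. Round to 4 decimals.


ADMM iteration with rho = 2.0, z^k = 2.4286, u^k = 0.997
Step 1: x-update.
Minimize 8*x^2 - 8*x + (2.0/2)*(x - 2.4286 + 0.997)^2
FOC: (2*8 + 2.0)*x = 8 + 2.0*(2.4286 - 0.997)
x^{k+1} = 0.6035
Step 2: z-update.
Minimize 3*z^2 - 6*z + (2.0/2)*(0.6035 - z + 0.997)^2
FOC: (2*3 + 2.0)*z = 6 + 2.0*(0.6035 + 0.997)
z^{k+1} = 1.1501
Step 3: u-update.
u^{k+1} = 0.997 + 0.6035 - 1.1501 = 0.4504
Step 4: Primal residual = |0.6035 - 1.1501| = 0.5466


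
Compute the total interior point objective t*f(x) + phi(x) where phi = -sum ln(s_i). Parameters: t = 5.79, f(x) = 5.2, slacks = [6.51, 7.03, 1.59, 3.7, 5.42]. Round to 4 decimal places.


Step 1: Compute log-barrier.
ln values: [1.8733, 1.9502, 0.4637, 1.3083, 1.6901]
phi = -(1.8733 + 1.9502 + 0.4637 + 1.3083 + 1.6901) = -7.2857
Step 2: Compute augmented objective.
t*f(x) = 5.79*5.2 = 30.108
Total = 30.108 - 7.2857 = 22.8223


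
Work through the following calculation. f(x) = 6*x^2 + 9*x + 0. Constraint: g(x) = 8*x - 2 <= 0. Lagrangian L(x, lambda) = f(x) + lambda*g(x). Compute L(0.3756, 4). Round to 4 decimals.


Step 1: Evaluate f(x).
f(0.3756) = 6*0.3756^2 + 9*0.3756 + 0 = 4.2269
Step 2: Evaluate g(x).
g(0.3756) = 8*0.3756 - 2 = 1.0048
Step 3: Compute Lagrangian.
L = 4.2269 + 4*1.0048 = 8.2461


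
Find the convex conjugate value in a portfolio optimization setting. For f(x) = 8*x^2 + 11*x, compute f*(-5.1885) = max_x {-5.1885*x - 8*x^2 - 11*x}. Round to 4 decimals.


f*(y) = sup_x {y*x - a*x^2 - b*x} = sup_x {(y-b)*x - a*x^2}
FOC: (y - b) - 2a*x = 0 => x* = (y - b)/(2a)
x* = (-5.1885 - 11)/(2*8) = -1.0118
f*(-5.1885) = (y-b)^2/(4a) = (-5.1885 - 11)^2/(4*8)
= 262.0675/32 = 8.1896


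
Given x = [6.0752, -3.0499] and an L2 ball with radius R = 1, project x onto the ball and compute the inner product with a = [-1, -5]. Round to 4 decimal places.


Step 1: Compute ||x|| (intermediates to 6 decimals).
||x|| = sqrt(6.0752^2 + (-3.0499)^2) = 6.79779
Step 2: Project.
Since ||x|| > R, scale = R/||x|| = 1/6.79779 = 0.147107, proj(x) = scale * x
proj(x) = [0.893704, -0.448662]
Step 3: Dot product.
a^T * proj(x) = -1*0.893704 - 5*(-0.448662) = 1.3496


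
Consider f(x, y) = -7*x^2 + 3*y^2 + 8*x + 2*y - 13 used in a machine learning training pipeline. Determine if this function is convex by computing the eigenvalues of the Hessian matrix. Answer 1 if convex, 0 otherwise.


The Hessian of f(x,y) = -7*x^2 + 3*y^2 + 8*x + 2*y - 13 is:
H = [[-14, 0], [0, 6]]
Trace = -14 + 6 = -8
Determinant = -14*6 - (0)^2 = -84
Discriminant = (-8)^2 - 4*-84 = 400.0
Eigenvalues: lambda_1 = -14.0, lambda_2 = 6.0
The function is not convex.

0


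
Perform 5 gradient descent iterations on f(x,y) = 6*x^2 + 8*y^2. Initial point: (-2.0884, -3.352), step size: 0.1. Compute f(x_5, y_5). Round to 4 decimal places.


Gradient descent on f(x,y) = 6*x^2 + 8*y^2.
Starting point: (-2.0884, -3.352), alpha = 0.1
Step 1: grad_x = 2*6*-2.0884 = -25.0608, grad_y = 2*8*-3.352 = -53.632
  x_1 = -2.0884 - 0.1*-25.0608 = 0.4177
  y_1 = -3.352 - 0.1*-53.632 = 2.0112
Step 2: grad_x = 2*6*0.4177 = 5.0122, grad_y = 2*8*2.0112 = 32.1792
  x_2 = 0.4177 - 0.1*5.0122 = -0.0835
  y_2 = 2.0112 - 0.1*32.1792 = -1.2067
Step 3: grad_x = 2*6*-0.0835 = -1.0024, grad_y = 2*8*-1.2067 = -19.3075
  x_3 = -0.0835 - 0.1*-1.0024 = 0.0167
  y_3 = -1.2067 - 0.1*-19.3075 = 0.724
Step 4: grad_x = 2*6*0.0167 = 0.2005, grad_y = 2*8*0.724 = 11.5845
  x_4 = 0.0167 - 0.1*0.2005 = -0.0033
  y_4 = 0.724 - 0.1*11.5845 = -0.4344
Step 5: grad_x = 2*6*-0.0033 = -0.0401, grad_y = 2*8*-0.4344 = -6.9507
  x_5 = -0.0033 - 0.1*-0.0401 = 0.0007
  y_5 = -0.4344 - 0.1*-6.9507 = 0.2607
f(0.0007, 0.2607) = 6*0.0007^2 + 8*0.2607^2 = 0.5435


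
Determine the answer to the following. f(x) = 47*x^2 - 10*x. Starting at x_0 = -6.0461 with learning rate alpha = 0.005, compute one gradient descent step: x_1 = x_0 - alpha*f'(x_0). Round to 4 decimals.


We compute the gradient at x_0 and apply the update.
f'(x) = 94*x - 10
f'(-6.0461) = 94*-6.0461 - 10 = -578.3334
x_1 = -6.0461 - 0.005*-578.3334 = -3.1544


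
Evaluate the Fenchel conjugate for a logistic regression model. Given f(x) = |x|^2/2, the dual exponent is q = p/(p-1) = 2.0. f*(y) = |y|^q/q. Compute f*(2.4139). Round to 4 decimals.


The conjugate exponent q satisfies 1/p + 1/q = 1.
p = 2, so q = 2/(2 - 1) = 2.0
|y|^q = 2.4139^2.0 = 5.8269
f*(2.4139) = 5.8269 / 2.0 = 2.9135


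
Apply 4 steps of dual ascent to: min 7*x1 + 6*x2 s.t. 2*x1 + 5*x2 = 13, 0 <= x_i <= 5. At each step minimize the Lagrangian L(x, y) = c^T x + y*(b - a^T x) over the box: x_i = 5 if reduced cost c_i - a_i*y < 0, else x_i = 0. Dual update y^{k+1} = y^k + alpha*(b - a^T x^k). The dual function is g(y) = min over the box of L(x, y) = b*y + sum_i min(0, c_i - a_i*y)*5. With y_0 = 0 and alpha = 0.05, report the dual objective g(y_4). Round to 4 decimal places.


Dual ascent for LP: min 7*x1 + 6*x2, 2*x1 + 5*x2 = 13, 0 <= x_i <= 5
Step 1: y^k = 0.0, reduced costs: (7.0, 6.0)
  x^k = (0.0, 0.0), subgradient = b - a^T x = 13.0
  y^{k+1} = 0.0 + 0.05*13.0 = 0.65
Step 2: y^k = 0.65, reduced costs: (5.7, 2.75)
  x^k = (0.0, 0.0), subgradient = b - a^T x = 13.0
  y^{k+1} = 0.65 + 0.05*13.0 = 1.3
Step 3: y^k = 1.3, reduced costs: (4.4, -0.5)
  x^k = (0.0, 5.0), subgradient = b - a^T x = -12.0
  y^{k+1} = 1.3 + 0.05*-12.0 = 0.7
Step 4: y^k = 0.7, reduced costs: (5.6, 2.5)
  x^k = (0.0, 0.0), subgradient = b - a^T x = 13.0
  y^{k+1} = 0.7 + 0.05*13.0 = 1.35
Dual objective at y_4 = 1.35: reduced costs (4.3, -0.75), box minimizer x = (0.0, 5.0)
g(y_4) = b*y + (c1 - a1*y)*x1 + (c2 - a2*y)*x2 = 13*1.35 + 4.3*0.0 + (-0.75)*5.0 = 17.55 + 0.0 - 3.75 = 13.8


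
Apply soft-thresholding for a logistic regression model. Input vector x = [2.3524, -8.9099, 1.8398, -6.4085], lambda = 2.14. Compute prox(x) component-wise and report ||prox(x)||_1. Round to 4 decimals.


Soft-thresholding with lambda = 2.14:
prox(2.3524) = sign(2.3524)*max(|2.3524| - 2.14, 0) = 0.2124
prox(-8.9099) = sign(-8.9099)*max(|-8.9099| - 2.14, 0) = -6.7699
prox(1.8398) = sign(1.8398)*max(|1.8398| - 2.14, 0) = 0.0
prox(-6.4085) = sign(-6.4085)*max(|-6.4085| - 2.14, 0) = -4.2685
prox(x) = [0.2124, -6.7699, 0.0, -4.2685]
||prox(x)||_1 = 0.2124 + 6.7699 + 0.0 + 4.2685 = 11.2508


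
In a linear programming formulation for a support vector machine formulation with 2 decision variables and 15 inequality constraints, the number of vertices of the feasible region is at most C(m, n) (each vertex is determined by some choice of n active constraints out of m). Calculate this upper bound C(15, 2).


Each vertex corresponds to some choice of n active constraints out of m, so the number of vertices is at most C(m, n) = m! / (n!(m-n)!).
m = 15, n = 2
Numerator: 15 * 14
Denominator: 2! = 2
C(15, 2) = 105


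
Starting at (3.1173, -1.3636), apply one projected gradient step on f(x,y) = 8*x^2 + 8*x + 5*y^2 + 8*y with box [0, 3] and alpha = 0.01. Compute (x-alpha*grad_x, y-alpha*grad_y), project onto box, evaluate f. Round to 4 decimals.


Step 1: Compute gradient at (3.1173, -1.3636).
grad_x = 2*8*3.1173 + 8 = 57.8768
grad_y = 2*5*-1.3636 + 8 = -5.636
Step 2: Gradient step.
x_raw = 3.1173 - 0.01*57.8768 = 2.5385
y_raw = -1.3636 - 0.01*-5.636 = -1.3072
Step 3: Project onto [0, 3].
x_proj = clip(2.5385) = 2.5385
y_proj = clip(-1.3072) = 0.0
Step 4: Evaluate f.
f(2.5385, 0.0) = 71.8614


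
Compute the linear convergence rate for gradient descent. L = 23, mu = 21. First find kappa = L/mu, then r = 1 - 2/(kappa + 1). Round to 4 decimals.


Step 1: Compute the condition number.
kappa = L/mu = 23/21 = 1.0952
Step 2: Compute the convergence rate.
r = 1 - 2/(kappa + 1) = 1 - 2*mu/(L + mu) = (L - mu)/(L + mu) = 2/44 = 0.0455


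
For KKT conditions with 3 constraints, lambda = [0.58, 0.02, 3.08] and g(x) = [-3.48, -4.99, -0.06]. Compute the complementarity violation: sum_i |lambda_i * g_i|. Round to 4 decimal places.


KKT complementary slackness check:
lambda_1 * g_1 = 0.58 * -3.48 = -2.0184
lambda_2 * g_2 = 0.02 * -4.99 = -0.0998
lambda_3 * g_3 = 3.08 * -0.06 = -0.1848
Total violation = 2.0184 + 0.0998 + 0.1848 = 2.303


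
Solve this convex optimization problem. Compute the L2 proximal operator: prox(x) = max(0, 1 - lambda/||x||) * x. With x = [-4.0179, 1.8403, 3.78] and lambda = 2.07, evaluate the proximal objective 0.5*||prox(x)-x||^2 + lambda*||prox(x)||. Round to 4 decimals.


Step 1: Compute ||x||.
||x|| = 5.8154
Step 2: Compute scaling factor.
scale = max(0, 1 - 2.07/5.8154) = 0.644
Step 3: prox(x) = [-2.5877, 1.1852, 2.4345]
||prox(x)|| = 3.7454
Step 4: Proximal objective.
0.5*||prox-x||^2 = 2.1425
lambda*||prox|| = 7.753
Total = 9.8954


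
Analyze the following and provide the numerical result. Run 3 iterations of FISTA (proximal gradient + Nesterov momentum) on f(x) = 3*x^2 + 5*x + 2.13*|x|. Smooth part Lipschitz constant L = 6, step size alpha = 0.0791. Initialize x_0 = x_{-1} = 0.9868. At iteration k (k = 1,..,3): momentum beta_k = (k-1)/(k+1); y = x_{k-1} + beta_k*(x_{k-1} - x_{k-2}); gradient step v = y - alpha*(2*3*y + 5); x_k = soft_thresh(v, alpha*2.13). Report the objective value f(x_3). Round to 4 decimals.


FISTA on f(x) = 3*x^2 + 5*x + 2.13*|x|
L = 6, alpha = 0.0791
Iteration 1: beta = 0.0, y = 0.9868 + 0.0*(0.9868 - 0.9868) = 0.9868
  grad(y) = 10.9208, v = y - alpha*grad = 0.123
  prox(v) = soft_thresh(0.123, 0.1685) = 0.0
Iteration 2: beta = 0.3333, y = 0.0 + 0.3333*(0.0 - 0.9868) = -0.3289
  grad(y) = 3.0264, v = y - alpha*grad = -0.5683
  prox(v) = soft_thresh(-0.5683, 0.1685) = -0.3998
Iteration 3: beta = 0.5, y = -0.3998 + 0.5*(-0.3998 - 0.0) = -0.5998
  grad(y) = 1.4015, v = y - alpha*grad = -0.7106
  prox(v) = soft_thresh(-0.7106, 0.1685) = -0.5421
f(x_3) = 3*(-0.5421)^2 + 5*(-0.5421) + 2.13*|-0.5421| = -0.6742


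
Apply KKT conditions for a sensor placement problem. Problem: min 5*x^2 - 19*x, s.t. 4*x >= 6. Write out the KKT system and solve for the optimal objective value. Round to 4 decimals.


Step 1: Try lambda = 0 (constraint inactive).
Stationarity: 2*5*x - 19 = 0
x* = 19/(2*5) = 1.9
Check constraint: 4*1.9 = 7.6 >= 6 -- satisfied.
Step 2: Compute optimal value.
f(x*) = 5*1.9^2 - 19*1.9 = -18.05


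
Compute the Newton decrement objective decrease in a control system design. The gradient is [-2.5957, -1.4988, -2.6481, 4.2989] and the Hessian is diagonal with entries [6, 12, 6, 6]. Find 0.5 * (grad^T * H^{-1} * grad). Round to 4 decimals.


Step 1: H is diagonal, so H^(-1) * g = [-0.4326, -0.1249, -0.4414, 0.7165].
Step 2: g^T H^(-1) g = sum_i g_i^2 / H_ii
  = (-2.5957)^2/6 + (-1.4988)^2/12 + (-2.6481)^2/6 + (4.2989)^2/6
  = 1.1229 + 0.1872 + 1.1687 + 3.0801 = 5.559
Step 3: Objective decrease = 0.5 * g^T H^(-1) g = 2.7795


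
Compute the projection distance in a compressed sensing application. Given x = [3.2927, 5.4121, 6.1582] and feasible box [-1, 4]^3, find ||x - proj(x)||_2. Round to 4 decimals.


Project each component onto [-1, 4].
clip(3.2927) = 3.2927, clip(5.4121) = 4.0, clip(6.1582) = 4.0
Projection = [3.2927, 4.0, 4.0]
Squared diffs: [0.0, 1.994, 4.6578]
Distance = sqrt(6.6518) = 2.5791


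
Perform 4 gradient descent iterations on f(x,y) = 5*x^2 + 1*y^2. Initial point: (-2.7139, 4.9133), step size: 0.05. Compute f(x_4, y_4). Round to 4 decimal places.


Gradient descent on f(x,y) = 5*x^2 + 1*y^2.
Starting point: (-2.7139, 4.9133), alpha = 0.05
Step 1: grad_x = 2*5*-2.7139 = -27.139, grad_y = 2*1*4.9133 = 9.8266
  x_1 = -2.7139 - 0.05*-27.139 = -1.357
  y_1 = 4.9133 - 0.05*9.8266 = 4.422
Step 2: grad_x = 2*5*-1.357 = -13.5695, grad_y = 2*1*4.422 = 8.8439
  x_2 = -1.357 - 0.05*-13.5695 = -0.6785
  y_2 = 4.422 - 0.05*8.8439 = 3.9798
Step 3: grad_x = 2*5*-0.6785 = -6.7848, grad_y = 2*1*3.9798 = 7.9595
  x_3 = -0.6785 - 0.05*-6.7848 = -0.3392
  y_3 = 3.9798 - 0.05*7.9595 = 3.5818
Step 4: grad_x = 2*5*-0.3392 = -3.3924, grad_y = 2*1*3.5818 = 7.1636
  x_4 = -0.3392 - 0.05*-3.3924 = -0.1696
  y_4 = 3.5818 - 0.05*7.1636 = 3.2236
f(-0.1696, 3.2236) = 5*(-0.1696)^2 + 1*3.2236^2 = 10.5356


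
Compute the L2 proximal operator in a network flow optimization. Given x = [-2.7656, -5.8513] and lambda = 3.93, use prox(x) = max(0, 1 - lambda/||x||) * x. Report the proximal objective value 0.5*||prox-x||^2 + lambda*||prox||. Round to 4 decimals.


Step 1: Compute ||x||.
||x|| = 6.472
Step 2: Compute scaling factor.
scale = max(0, 1 - 3.93/6.472) = 0.3928
Step 3: prox(x) = [-1.0862, -2.2982]
||prox(x)|| = 2.542
Step 4: Proximal objective.
0.5*||prox-x||^2 = 7.7225
lambda*||prox|| = 9.9901
Total = 17.7123


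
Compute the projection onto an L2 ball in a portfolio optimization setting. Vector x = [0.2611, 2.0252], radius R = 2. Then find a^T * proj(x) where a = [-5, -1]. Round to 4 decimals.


Step 1: Compute ||x|| (intermediates to 6 decimals).
||x|| = sqrt(0.2611^2 + 2.0252^2) = 2.041962
Step 2: Project.
Since ||x|| > R, scale = R/||x|| = 2/2.041962 = 0.97945, proj(x) = scale * x
proj(x) = [0.255734, 1.983582]
Step 3: Dot product.
a^T * proj(x) = -5*0.255734 - 1*1.983582 = -3.2623


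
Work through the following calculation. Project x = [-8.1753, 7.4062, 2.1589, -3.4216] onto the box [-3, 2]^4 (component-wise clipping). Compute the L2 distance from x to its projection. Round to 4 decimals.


Project each component onto [-3, 2].
clip(-8.1753) = -3.0, clip(7.4062) = 2.0, clip(2.1589) = 2.0, clip(-3.4216) = -3.0
Projection = [-3.0, 2.0, 2.0, -3.0]
Squared diffs: [26.7837, 29.227, 0.0252, 0.1777]
Distance = sqrt(56.2136) = 7.4976


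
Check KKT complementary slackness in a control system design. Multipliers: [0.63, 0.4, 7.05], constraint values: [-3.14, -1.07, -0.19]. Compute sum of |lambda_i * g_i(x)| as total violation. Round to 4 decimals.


KKT complementary slackness check:
lambda_1 * g_1 = 0.63 * -3.14 = -1.9782
lambda_2 * g_2 = 0.4 * -1.07 = -0.428
lambda_3 * g_3 = 7.05 * -0.19 = -1.3395
Total violation = 1.9782 + 0.428 + 1.3395 = 3.7457


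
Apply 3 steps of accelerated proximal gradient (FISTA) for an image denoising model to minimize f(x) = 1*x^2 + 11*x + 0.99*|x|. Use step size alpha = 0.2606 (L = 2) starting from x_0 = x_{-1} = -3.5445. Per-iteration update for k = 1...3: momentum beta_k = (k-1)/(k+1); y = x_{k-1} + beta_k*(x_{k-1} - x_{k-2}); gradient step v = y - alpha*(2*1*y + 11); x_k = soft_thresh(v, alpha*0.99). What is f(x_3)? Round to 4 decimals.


FISTA on f(x) = 1*x^2 + 11*x + 0.99*|x|
L = 2, alpha = 0.2606
Iteration 1: beta = 0.0, y = -3.5445 + 0.0*(-3.5445 + 3.5445) = -3.5445
  grad(y) = 3.911, v = y - alpha*grad = -4.5637
  prox(v) = soft_thresh(-4.5637, 0.258) = -4.3057
Iteration 2: beta = 0.3333, y = -4.3057 + 0.3333*(-4.3057 + 3.5445) = -4.5595
  grad(y) = 1.8811, v = y - alpha*grad = -5.0497
  prox(v) = soft_thresh(-5.0497, 0.258) = -4.7917
Iteration 3: beta = 0.5, y = -4.7917 + 0.5*(-4.7917 + 4.3057) = -5.0346
  grad(y) = 0.9307, v = y - alpha*grad = -5.2772
  prox(v) = soft_thresh(-5.2772, 0.258) = -5.0192
f(x_3) = 1*(-5.0192)^2 + 11*(-5.0192) + 0.99*|-5.0192| = -25.0498


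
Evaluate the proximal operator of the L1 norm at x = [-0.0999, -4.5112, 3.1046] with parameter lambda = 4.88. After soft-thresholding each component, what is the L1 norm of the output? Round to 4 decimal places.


Soft-thresholding with lambda = 4.88:
prox(-0.0999) = sign(-0.0999)*max(|-0.0999| - 4.88, 0) = 0.0
prox(-4.5112) = sign(-4.5112)*max(|-4.5112| - 4.88, 0) = 0.0
prox(3.1046) = sign(3.1046)*max(|3.1046| - 4.88, 0) = 0.0
prox(x) = [0.0, 0.0, 0.0]
||prox(x)||_1 = 0.0 + 0.0 + 0.0 = 0.0


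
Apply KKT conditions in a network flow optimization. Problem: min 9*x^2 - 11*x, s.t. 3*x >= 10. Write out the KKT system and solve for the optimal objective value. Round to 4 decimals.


Step 1: Try lambda = 0 (constraint inactive).
x_unc = 11/(2*9) = 0.6111
Check: 3*0.6111 = 1.8333 < 10 -- violated!
Step 2: Constraint must be active: 3*x = 10
x* = 10/3 = 3.3333 (rounded; the exact value 10/3 is used below)
lambda = (2*9*(10/3) - 11)/3 = 16.3333
Step 3: Compute optimal value.
f(x*) = 9*(10/3)^2 - 11*(10/3) = 63.3333


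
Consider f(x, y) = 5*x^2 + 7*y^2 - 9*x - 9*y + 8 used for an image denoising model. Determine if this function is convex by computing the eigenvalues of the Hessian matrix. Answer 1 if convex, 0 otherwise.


The Hessian of f(x,y) = 5*x^2 + 7*y^2 - 9*x - 9*y + 8 is:
H = [[10, 0], [0, 14]]
Trace = 10 + 14 = 24
Determinant = 10*14 - (0)^2 = 140
Discriminant = (24)^2 - 4*140 = 16.0
Eigenvalues: lambda_1 = 10.0, lambda_2 = 14.0
The function is convex.

1


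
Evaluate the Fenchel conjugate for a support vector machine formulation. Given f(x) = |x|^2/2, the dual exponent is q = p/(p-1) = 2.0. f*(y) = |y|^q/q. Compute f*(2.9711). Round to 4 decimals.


The conjugate exponent q satisfies 1/p + 1/q = 1.
p = 2, so q = 2/(2 - 1) = 2.0
|y|^q = 2.9711^2.0 = 8.8274
f*(2.9711) = 8.8274 / 2.0 = 4.4137


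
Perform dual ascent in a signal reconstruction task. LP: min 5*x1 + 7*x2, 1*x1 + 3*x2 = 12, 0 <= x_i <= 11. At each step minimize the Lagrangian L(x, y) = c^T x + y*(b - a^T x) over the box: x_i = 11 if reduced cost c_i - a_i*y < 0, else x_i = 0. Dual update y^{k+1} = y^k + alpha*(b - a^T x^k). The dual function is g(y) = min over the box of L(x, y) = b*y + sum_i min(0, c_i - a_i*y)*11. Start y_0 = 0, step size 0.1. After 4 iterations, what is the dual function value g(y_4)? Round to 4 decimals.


Dual ascent for LP: min 5*x1 + 7*x2, 1*x1 + 3*x2 = 12, 0 <= x_i <= 11
Step 1: y^k = 0.0, reduced costs: (5.0, 7.0)
  x^k = (0.0, 0.0), subgradient = b - a^T x = 12.0
  y^{k+1} = 0.0 + 0.1*12.0 = 1.2
Step 2: y^k = 1.2, reduced costs: (3.8, 3.4)
  x^k = (0.0, 0.0), subgradient = b - a^T x = 12.0
  y^{k+1} = 1.2 + 0.1*12.0 = 2.4
Step 3: y^k = 2.4, reduced costs: (2.6, -0.2)
  x^k = (0.0, 11.0), subgradient = b - a^T x = -21.0
  y^{k+1} = 2.4 + 0.1*-21.0 = 0.3
Step 4: y^k = 0.3, reduced costs: (4.7, 6.1)
  x^k = (0.0, 0.0), subgradient = b - a^T x = 12.0
  y^{k+1} = 0.3 + 0.1*12.0 = 1.5
Dual objective at y_4 = 1.5: reduced costs (3.5, 2.5), box minimizer x = (0.0, 0.0)
g(y_4) = b*y + (c1 - a1*y)*x1 + (c2 - a2*y)*x2 = 12*1.5 + 3.5*0.0 + 2.5*0.0 = 18.0 + 0.0 + 0.0 = 18.0


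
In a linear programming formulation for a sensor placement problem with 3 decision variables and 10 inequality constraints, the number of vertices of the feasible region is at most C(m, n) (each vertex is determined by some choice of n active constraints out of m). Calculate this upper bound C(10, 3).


Each vertex corresponds to some choice of n active constraints out of m, so the number of vertices is at most C(m, n) = m! / (n!(m-n)!).
m = 10, n = 3
Numerator: 10 * 9 * 8
Denominator: 3! = 6
C(10, 3) = 120


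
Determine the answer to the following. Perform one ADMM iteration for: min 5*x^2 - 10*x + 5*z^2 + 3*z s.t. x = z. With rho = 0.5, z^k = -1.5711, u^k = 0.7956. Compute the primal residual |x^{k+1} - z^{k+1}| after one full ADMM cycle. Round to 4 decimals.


ADMM iteration with rho = 0.5, z^k = -1.5711, u^k = 0.7956
Step 1: x-update.
Minimize 5*x^2 - 10*x + (0.5/2)*(x + 1.5711 + 0.7956)^2
FOC: (2*5 + 0.5)*x = 10 + 0.5*(-1.5711 - 0.7956)
x^{k+1} = 0.8397
Step 2: z-update.
Minimize 5*z^2 + 3*z + (0.5/2)*(0.8397 - z + 0.7956)^2
FOC: (2*5 + 0.5)*z = -3 + 0.5*(0.8397 + 0.7956)
z^{k+1} = -0.2078
Step 3: u-update.
u^{k+1} = 0.7956 + 0.8397 + 0.2078 = 1.8431
Step 4: Primal residual = |0.8397 + 0.2078| = 1.0475


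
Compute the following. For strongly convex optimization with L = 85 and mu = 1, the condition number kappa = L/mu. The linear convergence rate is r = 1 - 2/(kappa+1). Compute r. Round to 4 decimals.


Step 1: Compute the condition number.
kappa = L/mu = 85/1 = 85.0
Step 2: Compute the convergence rate.
r = 1 - 2/(kappa + 1) = 1 - 2*mu/(L + mu) = (L - mu)/(L + mu) = 84/86 = 0.9767


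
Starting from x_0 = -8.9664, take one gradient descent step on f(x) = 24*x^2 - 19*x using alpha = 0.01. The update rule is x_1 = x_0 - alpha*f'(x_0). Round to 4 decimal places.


We compute the gradient at x_0 and apply the update.
f'(x) = 48*x - 19
f'(-8.9664) = 48*-8.9664 - 19 = -449.3872
x_1 = -8.9664 - 0.01*-449.3872 = -4.4725


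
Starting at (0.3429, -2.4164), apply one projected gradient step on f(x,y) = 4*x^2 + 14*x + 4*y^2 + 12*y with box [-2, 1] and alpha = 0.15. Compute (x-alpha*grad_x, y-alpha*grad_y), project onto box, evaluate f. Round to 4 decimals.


Step 1: Compute gradient at (0.3429, -2.4164).
grad_x = 2*4*0.3429 + 14 = 16.7432
grad_y = 2*4*-2.4164 + 12 = -7.3312
Step 2: Gradient step.
x_raw = 0.3429 - 0.15*16.7432 = -2.1686
y_raw = -2.4164 - 0.15*-7.3312 = -1.3167
Step 3: Project onto [-2, 1].
x_proj = clip(-2.1686) = -2.0
y_proj = clip(-1.3167) = -1.3167
Step 4: Evaluate f.
f(-2.0, -1.3167) = -20.8656


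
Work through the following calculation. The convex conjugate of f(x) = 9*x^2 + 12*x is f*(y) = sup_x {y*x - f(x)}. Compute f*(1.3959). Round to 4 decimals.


f*(y) = sup_x {y*x - a*x^2 - b*x} = sup_x {(y-b)*x - a*x^2}
FOC: (y - b) - 2a*x = 0 => x* = (y - b)/(2a)
x* = (1.3959 - 12)/(2*9) = -0.5891
f*(1.3959) = (y-b)^2/(4a) = (1.3959 - 12)^2/(4*9)
= 112.4469/36 = 3.1235


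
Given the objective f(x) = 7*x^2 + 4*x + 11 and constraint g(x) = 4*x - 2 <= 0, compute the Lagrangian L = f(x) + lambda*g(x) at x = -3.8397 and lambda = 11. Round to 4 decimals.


Step 1: Evaluate f(x).
f(-3.8397) = 7*(-3.8397)^2 + 4*(-3.8397) + 11 = 98.8443
Step 2: Evaluate g(x).
g(-3.8397) = 4*-3.8397 - 2 = -17.3588
Step 3: Compute Lagrangian.
L = 98.8443 + 11*-17.3588 = -92.1025


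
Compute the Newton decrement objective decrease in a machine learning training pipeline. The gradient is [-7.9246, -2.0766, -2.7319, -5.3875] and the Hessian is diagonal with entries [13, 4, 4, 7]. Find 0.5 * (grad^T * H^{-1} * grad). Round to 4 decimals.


Step 1: H is diagonal, so H^(-1) * g = [-0.6096, -0.5192, -0.683, -0.7696].
Step 2: g^T H^(-1) g = sum_i g_i^2 / H_ii
  = (-7.9246)^2/13 + (-2.0766)^2/4 + (-2.7319)^2/4 + (-5.3875)^2/7
  = 4.8307 + 1.0781 + 1.8658 + 4.1465 = 11.9211
Step 3: Objective decrease = 0.5 * g^T H^(-1) g = 5.9605


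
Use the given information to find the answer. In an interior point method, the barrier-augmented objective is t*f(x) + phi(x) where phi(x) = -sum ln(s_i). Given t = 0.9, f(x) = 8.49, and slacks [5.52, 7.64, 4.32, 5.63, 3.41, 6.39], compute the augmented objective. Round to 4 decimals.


Step 1: Compute log-barrier.
ln values: [1.7084, 2.0334, 1.4633, 1.7281, 1.2267, 1.8547]
phi = -(1.7084 + 2.0334 + 1.4633 + 1.7281 + 1.2267 + 1.8547) = -10.0146
Step 2: Compute augmented objective.
t*f(x) = 0.9*8.49 = 7.641
Total = 7.641 - 10.0146 = -2.3736


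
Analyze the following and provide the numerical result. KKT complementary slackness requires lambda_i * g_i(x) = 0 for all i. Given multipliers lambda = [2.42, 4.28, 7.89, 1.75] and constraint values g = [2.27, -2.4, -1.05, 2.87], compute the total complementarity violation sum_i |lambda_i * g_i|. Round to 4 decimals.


KKT complementary slackness check:
lambda_1 * g_1 = 2.42 * 2.27 = 5.4934
lambda_2 * g_2 = 4.28 * -2.4 = -10.272
lambda_3 * g_3 = 7.89 * -1.05 = -8.2845
lambda_4 * g_4 = 1.75 * 2.87 = 5.0225
Total violation = 5.4934 + 10.272 + 8.2845 + 5.0225 = 29.0724


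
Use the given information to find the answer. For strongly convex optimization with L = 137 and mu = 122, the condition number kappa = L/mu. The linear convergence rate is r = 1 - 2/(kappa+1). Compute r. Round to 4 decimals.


Step 1: Compute the condition number.
kappa = L/mu = 137/122 = 1.123
Step 2: Compute the convergence rate.
r = 1 - 2/(kappa + 1) = 1 - 2*mu/(L + mu) = (L - mu)/(L + mu) = 15/259 = 0.0579


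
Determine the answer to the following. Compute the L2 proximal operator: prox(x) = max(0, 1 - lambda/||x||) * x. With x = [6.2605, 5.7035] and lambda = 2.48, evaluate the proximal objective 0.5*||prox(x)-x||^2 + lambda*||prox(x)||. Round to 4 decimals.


Step 1: Compute ||x||.
||x|| = 8.469
Step 2: Compute scaling factor.
scale = max(0, 1 - 2.48/8.469) = 0.7072
Step 3: prox(x) = [4.4272, 4.0333]
||prox(x)|| = 5.989
Step 4: Proximal objective.
0.5*||prox-x||^2 = 3.0752
lambda*||prox|| = 14.8527
Total = 17.9279


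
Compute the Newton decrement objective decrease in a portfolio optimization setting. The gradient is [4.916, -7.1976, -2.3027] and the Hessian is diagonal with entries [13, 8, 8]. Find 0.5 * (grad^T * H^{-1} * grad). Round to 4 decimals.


Step 1: H is diagonal, so H^(-1) * g = [0.3782, -0.8997, -0.2878].
Step 2: g^T H^(-1) g = sum_i g_i^2 / H_ii
  = (4.916)^2/13 + (-7.1976)^2/8 + (-2.3027)^2/8
  = 1.859 + 6.4757 + 0.6628 = 8.9975
Step 3: Objective decrease = 0.5 * g^T H^(-1) g = 4.4987


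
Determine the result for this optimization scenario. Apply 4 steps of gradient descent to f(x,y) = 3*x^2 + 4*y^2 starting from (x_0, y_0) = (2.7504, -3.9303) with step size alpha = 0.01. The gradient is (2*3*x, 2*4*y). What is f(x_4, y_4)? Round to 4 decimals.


Gradient descent on f(x,y) = 3*x^2 + 4*y^2.
Starting point: (2.7504, -3.9303), alpha = 0.01
Step 1: grad_x = 2*3*2.7504 = 16.5024, grad_y = 2*4*-3.9303 = -31.4424
  x_1 = 2.7504 - 0.01*16.5024 = 2.5854
  y_1 = -3.9303 - 0.01*-31.4424 = -3.6159
Step 2: grad_x = 2*3*2.5854 = 15.5123, grad_y = 2*4*-3.6159 = -28.927
  x_2 = 2.5854 - 0.01*15.5123 = 2.4303
  y_2 = -3.6159 - 0.01*-28.927 = -3.3266
Step 3: grad_x = 2*3*2.4303 = 14.5815, grad_y = 2*4*-3.3266 = -26.6128
  x_3 = 2.4303 - 0.01*14.5815 = 2.2844
  y_3 = -3.3266 - 0.01*-26.6128 = -3.0605
Step 4: grad_x = 2*3*2.2844 = 13.7066, grad_y = 2*4*-3.0605 = -24.4838
  x_4 = 2.2844 - 0.01*13.7066 = 2.1474
  y_4 = -3.0605 - 0.01*-24.4838 = -2.8156
f(2.1474, -2.8156) = 3*2.1474^2 + 4*(-2.8156)^2 = 45.5449
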